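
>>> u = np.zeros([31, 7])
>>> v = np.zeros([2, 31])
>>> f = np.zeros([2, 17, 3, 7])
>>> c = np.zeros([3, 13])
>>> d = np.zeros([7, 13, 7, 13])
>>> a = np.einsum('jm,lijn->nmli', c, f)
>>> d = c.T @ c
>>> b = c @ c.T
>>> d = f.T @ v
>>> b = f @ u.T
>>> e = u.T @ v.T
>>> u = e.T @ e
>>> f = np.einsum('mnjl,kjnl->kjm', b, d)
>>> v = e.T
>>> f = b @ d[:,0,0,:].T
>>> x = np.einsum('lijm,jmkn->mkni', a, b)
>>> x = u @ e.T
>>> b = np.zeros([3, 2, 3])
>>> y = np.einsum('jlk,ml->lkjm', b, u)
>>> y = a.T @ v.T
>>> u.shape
(2, 2)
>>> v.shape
(2, 7)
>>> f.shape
(2, 17, 3, 7)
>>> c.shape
(3, 13)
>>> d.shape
(7, 3, 17, 31)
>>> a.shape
(7, 13, 2, 17)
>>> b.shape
(3, 2, 3)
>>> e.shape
(7, 2)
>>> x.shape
(2, 7)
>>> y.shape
(17, 2, 13, 2)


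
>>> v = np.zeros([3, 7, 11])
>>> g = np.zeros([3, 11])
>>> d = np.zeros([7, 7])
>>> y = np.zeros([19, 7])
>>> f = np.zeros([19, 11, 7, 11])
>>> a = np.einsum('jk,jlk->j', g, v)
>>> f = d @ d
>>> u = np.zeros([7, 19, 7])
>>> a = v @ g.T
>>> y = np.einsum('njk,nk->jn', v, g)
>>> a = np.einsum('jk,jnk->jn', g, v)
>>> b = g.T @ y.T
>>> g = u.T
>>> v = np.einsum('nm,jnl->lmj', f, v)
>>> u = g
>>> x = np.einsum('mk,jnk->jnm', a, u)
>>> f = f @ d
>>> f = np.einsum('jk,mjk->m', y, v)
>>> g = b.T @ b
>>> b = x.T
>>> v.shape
(11, 7, 3)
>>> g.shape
(7, 7)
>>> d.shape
(7, 7)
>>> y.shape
(7, 3)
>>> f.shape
(11,)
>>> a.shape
(3, 7)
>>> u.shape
(7, 19, 7)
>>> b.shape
(3, 19, 7)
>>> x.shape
(7, 19, 3)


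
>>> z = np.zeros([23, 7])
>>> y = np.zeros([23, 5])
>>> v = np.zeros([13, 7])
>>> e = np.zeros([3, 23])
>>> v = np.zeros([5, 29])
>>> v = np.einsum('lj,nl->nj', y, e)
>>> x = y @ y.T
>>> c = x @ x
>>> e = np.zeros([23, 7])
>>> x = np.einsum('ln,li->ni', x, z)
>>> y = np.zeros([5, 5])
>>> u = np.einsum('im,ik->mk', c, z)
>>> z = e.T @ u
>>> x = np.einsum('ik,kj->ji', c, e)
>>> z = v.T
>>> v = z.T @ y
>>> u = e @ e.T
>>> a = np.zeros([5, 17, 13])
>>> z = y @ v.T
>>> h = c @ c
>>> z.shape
(5, 3)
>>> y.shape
(5, 5)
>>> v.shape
(3, 5)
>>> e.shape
(23, 7)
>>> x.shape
(7, 23)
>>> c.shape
(23, 23)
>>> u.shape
(23, 23)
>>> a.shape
(5, 17, 13)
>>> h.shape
(23, 23)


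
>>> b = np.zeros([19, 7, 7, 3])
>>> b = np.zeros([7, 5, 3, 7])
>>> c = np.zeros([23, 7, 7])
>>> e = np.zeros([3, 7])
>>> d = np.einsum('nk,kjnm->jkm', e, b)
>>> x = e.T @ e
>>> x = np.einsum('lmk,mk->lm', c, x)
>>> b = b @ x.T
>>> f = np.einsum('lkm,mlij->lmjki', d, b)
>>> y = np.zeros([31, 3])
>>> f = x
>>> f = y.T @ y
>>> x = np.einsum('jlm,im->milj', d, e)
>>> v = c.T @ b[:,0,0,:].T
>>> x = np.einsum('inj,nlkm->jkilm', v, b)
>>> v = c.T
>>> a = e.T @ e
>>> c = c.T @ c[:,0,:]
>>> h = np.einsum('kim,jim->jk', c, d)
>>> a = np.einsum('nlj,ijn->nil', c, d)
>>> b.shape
(7, 5, 3, 23)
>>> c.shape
(7, 7, 7)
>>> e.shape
(3, 7)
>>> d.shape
(5, 7, 7)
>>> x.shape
(7, 3, 7, 5, 23)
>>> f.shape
(3, 3)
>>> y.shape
(31, 3)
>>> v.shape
(7, 7, 23)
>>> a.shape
(7, 5, 7)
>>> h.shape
(5, 7)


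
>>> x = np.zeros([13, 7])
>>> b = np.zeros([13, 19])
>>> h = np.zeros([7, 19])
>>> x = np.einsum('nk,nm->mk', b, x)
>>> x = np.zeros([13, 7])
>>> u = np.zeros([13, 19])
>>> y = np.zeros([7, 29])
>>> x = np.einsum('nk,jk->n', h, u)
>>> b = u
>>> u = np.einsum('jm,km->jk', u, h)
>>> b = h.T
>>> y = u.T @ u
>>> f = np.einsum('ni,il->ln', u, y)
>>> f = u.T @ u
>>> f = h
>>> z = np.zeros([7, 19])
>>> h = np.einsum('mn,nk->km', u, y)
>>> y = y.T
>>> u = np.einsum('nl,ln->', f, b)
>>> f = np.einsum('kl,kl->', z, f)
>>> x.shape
(7,)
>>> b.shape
(19, 7)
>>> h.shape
(7, 13)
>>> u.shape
()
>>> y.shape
(7, 7)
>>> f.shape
()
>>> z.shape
(7, 19)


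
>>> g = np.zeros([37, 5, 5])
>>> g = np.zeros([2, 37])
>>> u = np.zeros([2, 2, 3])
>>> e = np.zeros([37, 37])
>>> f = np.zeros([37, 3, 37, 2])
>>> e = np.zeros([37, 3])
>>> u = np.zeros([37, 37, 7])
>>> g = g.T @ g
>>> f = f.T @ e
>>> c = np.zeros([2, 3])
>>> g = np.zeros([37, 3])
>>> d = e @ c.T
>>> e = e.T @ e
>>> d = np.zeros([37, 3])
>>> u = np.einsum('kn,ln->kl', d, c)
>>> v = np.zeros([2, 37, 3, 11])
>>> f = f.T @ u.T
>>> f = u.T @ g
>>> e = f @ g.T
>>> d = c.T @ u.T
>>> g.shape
(37, 3)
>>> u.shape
(37, 2)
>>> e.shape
(2, 37)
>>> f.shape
(2, 3)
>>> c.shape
(2, 3)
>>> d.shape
(3, 37)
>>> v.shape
(2, 37, 3, 11)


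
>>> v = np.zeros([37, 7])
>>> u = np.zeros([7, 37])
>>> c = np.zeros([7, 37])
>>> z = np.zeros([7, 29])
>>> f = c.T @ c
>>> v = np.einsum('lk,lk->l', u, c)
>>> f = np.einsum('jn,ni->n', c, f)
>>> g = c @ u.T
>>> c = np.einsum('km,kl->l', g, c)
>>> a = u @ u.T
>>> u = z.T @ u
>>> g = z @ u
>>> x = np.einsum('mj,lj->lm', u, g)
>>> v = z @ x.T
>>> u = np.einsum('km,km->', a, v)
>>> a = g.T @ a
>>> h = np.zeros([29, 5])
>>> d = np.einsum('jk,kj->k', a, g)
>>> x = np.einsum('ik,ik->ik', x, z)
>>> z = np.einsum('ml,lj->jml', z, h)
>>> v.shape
(7, 7)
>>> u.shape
()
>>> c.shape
(37,)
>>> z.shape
(5, 7, 29)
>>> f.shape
(37,)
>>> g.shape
(7, 37)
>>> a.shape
(37, 7)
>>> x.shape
(7, 29)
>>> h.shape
(29, 5)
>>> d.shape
(7,)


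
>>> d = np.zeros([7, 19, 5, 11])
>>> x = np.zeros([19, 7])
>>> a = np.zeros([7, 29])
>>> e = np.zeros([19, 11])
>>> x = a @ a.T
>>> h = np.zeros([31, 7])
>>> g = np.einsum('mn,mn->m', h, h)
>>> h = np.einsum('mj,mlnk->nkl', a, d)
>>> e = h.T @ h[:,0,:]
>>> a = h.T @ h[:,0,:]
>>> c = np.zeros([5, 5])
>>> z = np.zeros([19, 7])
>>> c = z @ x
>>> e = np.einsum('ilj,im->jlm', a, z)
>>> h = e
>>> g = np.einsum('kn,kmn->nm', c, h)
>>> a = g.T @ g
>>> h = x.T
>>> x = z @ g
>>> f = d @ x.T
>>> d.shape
(7, 19, 5, 11)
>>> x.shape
(19, 11)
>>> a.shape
(11, 11)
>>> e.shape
(19, 11, 7)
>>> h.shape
(7, 7)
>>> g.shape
(7, 11)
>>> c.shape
(19, 7)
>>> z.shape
(19, 7)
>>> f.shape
(7, 19, 5, 19)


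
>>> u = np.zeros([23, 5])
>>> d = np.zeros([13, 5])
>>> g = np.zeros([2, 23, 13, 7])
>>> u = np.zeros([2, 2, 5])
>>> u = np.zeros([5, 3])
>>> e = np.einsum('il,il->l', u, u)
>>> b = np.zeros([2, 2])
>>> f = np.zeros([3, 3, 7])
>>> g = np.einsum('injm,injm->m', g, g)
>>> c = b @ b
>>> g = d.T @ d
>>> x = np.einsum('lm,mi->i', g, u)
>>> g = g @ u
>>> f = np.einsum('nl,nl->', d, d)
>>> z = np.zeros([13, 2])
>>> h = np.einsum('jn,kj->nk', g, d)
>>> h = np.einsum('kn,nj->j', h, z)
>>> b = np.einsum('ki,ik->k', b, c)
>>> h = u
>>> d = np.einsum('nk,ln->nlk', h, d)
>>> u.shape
(5, 3)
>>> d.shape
(5, 13, 3)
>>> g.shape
(5, 3)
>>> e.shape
(3,)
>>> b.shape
(2,)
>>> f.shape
()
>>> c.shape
(2, 2)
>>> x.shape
(3,)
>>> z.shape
(13, 2)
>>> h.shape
(5, 3)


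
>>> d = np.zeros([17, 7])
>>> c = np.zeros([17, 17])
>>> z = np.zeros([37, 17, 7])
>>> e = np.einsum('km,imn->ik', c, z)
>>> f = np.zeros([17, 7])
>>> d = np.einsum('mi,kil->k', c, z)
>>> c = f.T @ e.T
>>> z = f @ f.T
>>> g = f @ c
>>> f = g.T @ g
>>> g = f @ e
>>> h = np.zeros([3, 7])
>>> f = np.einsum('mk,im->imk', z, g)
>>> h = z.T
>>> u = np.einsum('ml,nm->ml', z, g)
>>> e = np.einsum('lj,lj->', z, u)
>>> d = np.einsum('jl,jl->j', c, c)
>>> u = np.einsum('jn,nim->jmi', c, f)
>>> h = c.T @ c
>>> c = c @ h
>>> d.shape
(7,)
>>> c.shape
(7, 37)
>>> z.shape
(17, 17)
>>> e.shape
()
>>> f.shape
(37, 17, 17)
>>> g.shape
(37, 17)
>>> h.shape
(37, 37)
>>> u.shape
(7, 17, 17)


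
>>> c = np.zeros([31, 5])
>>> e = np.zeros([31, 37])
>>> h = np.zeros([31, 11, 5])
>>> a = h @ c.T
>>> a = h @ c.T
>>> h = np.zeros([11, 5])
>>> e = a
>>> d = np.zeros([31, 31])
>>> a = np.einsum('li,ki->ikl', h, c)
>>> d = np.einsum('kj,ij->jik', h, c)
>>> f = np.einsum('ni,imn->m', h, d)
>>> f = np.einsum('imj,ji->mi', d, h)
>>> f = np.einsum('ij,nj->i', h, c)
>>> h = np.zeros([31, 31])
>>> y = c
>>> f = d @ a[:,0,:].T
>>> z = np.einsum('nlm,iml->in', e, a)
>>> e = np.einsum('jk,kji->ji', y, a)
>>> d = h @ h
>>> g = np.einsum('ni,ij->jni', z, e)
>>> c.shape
(31, 5)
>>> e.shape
(31, 11)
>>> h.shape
(31, 31)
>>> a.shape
(5, 31, 11)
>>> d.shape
(31, 31)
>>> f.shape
(5, 31, 5)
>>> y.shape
(31, 5)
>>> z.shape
(5, 31)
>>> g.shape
(11, 5, 31)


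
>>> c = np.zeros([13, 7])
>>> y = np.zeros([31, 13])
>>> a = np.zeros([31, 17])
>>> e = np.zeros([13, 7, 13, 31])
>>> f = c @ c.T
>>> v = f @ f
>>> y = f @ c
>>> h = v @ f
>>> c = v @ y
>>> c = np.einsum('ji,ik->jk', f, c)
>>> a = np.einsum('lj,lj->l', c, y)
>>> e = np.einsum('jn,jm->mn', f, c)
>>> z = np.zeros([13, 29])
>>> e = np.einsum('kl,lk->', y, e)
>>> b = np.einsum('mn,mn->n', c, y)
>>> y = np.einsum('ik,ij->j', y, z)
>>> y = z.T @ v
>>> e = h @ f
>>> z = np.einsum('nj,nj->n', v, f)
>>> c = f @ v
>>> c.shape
(13, 13)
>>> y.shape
(29, 13)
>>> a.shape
(13,)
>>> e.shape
(13, 13)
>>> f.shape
(13, 13)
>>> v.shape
(13, 13)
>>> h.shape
(13, 13)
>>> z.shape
(13,)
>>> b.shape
(7,)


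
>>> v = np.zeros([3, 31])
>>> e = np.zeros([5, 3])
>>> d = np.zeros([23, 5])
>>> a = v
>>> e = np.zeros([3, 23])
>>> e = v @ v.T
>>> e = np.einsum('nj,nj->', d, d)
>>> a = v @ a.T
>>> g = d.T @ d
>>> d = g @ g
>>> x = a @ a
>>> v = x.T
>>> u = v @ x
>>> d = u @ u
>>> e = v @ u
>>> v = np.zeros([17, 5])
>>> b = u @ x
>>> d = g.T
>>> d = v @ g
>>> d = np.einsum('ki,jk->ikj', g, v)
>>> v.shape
(17, 5)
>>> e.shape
(3, 3)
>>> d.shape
(5, 5, 17)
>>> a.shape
(3, 3)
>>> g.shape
(5, 5)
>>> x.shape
(3, 3)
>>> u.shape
(3, 3)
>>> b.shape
(3, 3)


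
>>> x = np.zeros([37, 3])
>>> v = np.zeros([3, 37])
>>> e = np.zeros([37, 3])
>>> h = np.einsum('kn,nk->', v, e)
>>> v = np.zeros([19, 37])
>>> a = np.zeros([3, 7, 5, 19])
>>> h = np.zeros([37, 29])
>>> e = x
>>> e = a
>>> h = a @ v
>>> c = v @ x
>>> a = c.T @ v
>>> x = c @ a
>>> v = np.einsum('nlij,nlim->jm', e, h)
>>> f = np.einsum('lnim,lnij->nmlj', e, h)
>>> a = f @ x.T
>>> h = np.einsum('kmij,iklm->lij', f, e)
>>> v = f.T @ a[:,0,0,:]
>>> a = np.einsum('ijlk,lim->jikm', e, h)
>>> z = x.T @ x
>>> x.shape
(19, 37)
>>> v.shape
(37, 3, 19, 19)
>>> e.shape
(3, 7, 5, 19)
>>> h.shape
(5, 3, 37)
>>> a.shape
(7, 3, 19, 37)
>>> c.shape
(19, 3)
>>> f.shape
(7, 19, 3, 37)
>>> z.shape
(37, 37)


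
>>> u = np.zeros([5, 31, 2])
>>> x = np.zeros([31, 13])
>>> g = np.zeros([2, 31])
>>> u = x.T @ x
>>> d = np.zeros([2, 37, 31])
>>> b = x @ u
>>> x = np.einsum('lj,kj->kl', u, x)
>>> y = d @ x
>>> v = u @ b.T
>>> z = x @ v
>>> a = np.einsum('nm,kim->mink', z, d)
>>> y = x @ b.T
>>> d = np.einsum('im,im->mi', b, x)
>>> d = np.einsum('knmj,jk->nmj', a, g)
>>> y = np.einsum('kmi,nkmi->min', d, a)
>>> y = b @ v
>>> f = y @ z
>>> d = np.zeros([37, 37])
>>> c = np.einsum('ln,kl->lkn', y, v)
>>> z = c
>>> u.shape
(13, 13)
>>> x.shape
(31, 13)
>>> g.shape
(2, 31)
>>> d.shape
(37, 37)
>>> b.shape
(31, 13)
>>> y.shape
(31, 31)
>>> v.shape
(13, 31)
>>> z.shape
(31, 13, 31)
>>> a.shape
(31, 37, 31, 2)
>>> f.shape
(31, 31)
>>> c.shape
(31, 13, 31)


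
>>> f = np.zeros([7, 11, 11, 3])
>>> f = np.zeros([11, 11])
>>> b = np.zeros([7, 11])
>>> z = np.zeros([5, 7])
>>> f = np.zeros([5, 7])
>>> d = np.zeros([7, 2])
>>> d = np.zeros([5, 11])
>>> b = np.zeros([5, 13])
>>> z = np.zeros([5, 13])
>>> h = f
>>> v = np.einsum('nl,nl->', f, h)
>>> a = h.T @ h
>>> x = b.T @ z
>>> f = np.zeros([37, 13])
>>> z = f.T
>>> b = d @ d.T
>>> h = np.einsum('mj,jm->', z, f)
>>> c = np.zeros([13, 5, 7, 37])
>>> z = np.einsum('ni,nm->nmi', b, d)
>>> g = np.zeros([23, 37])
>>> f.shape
(37, 13)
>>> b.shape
(5, 5)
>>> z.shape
(5, 11, 5)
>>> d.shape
(5, 11)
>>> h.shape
()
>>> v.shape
()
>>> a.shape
(7, 7)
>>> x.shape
(13, 13)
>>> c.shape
(13, 5, 7, 37)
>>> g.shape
(23, 37)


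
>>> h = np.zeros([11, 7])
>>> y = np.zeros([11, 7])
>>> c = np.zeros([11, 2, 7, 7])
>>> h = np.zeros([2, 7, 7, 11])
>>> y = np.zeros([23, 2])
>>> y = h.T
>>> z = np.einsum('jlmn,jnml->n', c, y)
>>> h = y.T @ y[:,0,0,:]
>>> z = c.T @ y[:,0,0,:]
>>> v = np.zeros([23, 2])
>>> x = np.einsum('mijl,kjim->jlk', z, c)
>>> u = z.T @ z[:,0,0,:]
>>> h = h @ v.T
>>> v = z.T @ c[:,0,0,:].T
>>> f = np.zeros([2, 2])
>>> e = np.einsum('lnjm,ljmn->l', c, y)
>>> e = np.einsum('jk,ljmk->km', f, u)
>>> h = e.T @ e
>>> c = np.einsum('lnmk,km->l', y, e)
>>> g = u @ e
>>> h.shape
(7, 7)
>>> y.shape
(11, 7, 7, 2)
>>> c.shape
(11,)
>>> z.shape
(7, 7, 2, 2)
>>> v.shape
(2, 2, 7, 11)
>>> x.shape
(2, 2, 11)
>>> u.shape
(2, 2, 7, 2)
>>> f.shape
(2, 2)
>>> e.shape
(2, 7)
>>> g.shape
(2, 2, 7, 7)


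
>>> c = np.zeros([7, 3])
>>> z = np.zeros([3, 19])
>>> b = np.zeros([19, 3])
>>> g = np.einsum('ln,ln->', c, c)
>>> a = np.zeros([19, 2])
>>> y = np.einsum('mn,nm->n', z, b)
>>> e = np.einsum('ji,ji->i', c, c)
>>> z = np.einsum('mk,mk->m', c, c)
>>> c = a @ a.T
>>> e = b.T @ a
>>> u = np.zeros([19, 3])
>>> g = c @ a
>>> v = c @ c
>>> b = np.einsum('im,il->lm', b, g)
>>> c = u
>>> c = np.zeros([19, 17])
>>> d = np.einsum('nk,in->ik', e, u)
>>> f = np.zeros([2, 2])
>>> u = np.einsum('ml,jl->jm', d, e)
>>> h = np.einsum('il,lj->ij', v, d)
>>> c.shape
(19, 17)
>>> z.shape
(7,)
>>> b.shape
(2, 3)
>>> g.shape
(19, 2)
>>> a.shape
(19, 2)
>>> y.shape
(19,)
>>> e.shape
(3, 2)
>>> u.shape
(3, 19)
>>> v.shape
(19, 19)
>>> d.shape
(19, 2)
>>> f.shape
(2, 2)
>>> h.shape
(19, 2)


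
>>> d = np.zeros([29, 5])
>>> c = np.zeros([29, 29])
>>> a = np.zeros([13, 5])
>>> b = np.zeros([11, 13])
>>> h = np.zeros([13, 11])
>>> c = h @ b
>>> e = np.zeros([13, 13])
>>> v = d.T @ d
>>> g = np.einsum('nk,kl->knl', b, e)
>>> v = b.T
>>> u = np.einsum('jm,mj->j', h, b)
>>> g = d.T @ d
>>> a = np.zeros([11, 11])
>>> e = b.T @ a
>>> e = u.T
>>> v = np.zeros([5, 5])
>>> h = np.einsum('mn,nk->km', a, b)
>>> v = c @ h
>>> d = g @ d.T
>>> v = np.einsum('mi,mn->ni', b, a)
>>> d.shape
(5, 29)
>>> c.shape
(13, 13)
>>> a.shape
(11, 11)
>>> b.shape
(11, 13)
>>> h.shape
(13, 11)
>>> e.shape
(13,)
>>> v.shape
(11, 13)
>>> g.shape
(5, 5)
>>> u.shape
(13,)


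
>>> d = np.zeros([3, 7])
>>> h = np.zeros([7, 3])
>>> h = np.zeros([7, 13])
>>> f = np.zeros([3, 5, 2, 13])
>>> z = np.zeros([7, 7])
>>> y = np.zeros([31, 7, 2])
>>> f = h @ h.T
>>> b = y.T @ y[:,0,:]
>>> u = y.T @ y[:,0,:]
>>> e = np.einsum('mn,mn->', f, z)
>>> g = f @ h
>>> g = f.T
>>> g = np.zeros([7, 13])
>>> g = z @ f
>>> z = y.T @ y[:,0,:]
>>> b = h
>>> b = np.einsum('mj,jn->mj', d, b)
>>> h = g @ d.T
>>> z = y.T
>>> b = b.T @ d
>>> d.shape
(3, 7)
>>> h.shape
(7, 3)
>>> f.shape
(7, 7)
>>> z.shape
(2, 7, 31)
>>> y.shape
(31, 7, 2)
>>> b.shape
(7, 7)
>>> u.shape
(2, 7, 2)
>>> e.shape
()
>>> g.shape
(7, 7)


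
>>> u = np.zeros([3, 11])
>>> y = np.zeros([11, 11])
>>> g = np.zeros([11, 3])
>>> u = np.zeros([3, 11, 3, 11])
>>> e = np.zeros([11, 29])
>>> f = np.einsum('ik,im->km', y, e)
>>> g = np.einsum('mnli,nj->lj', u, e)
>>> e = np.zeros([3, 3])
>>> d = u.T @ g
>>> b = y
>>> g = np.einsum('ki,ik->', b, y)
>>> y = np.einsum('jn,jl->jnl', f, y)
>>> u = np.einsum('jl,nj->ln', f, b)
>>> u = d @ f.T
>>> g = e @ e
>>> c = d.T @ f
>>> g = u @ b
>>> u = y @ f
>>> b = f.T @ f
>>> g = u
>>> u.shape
(11, 29, 29)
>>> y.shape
(11, 29, 11)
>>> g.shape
(11, 29, 29)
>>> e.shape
(3, 3)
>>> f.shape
(11, 29)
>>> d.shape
(11, 3, 11, 29)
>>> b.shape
(29, 29)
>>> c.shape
(29, 11, 3, 29)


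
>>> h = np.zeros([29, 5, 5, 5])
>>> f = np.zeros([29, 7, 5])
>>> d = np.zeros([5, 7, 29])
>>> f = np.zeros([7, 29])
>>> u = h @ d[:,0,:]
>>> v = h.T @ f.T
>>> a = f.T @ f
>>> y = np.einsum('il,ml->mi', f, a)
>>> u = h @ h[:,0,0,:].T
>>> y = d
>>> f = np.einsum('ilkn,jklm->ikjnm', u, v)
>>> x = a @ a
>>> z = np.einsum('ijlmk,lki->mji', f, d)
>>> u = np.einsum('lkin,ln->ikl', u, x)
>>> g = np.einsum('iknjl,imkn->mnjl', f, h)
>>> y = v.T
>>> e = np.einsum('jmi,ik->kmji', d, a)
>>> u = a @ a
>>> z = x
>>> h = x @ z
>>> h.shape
(29, 29)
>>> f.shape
(29, 5, 5, 29, 7)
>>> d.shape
(5, 7, 29)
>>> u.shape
(29, 29)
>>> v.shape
(5, 5, 5, 7)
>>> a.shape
(29, 29)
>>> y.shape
(7, 5, 5, 5)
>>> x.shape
(29, 29)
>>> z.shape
(29, 29)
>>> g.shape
(5, 5, 29, 7)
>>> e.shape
(29, 7, 5, 29)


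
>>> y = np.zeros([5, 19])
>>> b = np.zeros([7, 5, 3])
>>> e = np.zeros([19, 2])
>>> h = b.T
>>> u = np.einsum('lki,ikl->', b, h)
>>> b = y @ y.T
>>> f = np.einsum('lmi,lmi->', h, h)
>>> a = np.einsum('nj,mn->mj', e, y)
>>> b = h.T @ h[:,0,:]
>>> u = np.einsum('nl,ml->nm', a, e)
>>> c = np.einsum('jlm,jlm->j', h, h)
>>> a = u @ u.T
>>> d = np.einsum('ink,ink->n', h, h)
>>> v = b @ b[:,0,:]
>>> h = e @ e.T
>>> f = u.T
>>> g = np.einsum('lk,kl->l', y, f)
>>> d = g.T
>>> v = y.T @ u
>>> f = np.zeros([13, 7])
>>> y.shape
(5, 19)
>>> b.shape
(7, 5, 7)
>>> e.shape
(19, 2)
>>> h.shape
(19, 19)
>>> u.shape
(5, 19)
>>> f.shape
(13, 7)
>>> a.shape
(5, 5)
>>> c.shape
(3,)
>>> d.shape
(5,)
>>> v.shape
(19, 19)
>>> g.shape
(5,)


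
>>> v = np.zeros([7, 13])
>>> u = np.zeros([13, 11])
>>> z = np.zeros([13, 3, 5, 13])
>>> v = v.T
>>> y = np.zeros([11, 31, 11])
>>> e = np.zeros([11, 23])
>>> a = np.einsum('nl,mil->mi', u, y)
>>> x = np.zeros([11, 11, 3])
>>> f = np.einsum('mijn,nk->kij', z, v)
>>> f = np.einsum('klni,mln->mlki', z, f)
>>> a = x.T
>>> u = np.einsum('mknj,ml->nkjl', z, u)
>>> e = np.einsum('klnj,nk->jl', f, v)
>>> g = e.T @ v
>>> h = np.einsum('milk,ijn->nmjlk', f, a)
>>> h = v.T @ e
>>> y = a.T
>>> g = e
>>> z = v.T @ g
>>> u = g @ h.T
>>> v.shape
(13, 7)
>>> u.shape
(13, 7)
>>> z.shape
(7, 3)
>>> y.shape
(11, 11, 3)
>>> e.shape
(13, 3)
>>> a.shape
(3, 11, 11)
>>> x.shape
(11, 11, 3)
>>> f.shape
(7, 3, 13, 13)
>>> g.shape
(13, 3)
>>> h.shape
(7, 3)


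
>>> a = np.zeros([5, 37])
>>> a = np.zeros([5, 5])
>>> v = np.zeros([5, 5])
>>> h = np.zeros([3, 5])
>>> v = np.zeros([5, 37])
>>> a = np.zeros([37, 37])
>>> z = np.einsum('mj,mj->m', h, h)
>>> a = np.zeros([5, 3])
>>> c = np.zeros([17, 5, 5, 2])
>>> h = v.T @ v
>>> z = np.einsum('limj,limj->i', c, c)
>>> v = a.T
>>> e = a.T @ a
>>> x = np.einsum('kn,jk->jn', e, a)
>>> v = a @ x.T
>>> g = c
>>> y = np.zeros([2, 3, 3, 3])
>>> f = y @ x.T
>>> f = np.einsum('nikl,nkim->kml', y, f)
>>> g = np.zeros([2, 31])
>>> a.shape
(5, 3)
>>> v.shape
(5, 5)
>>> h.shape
(37, 37)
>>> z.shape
(5,)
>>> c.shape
(17, 5, 5, 2)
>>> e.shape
(3, 3)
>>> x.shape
(5, 3)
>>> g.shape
(2, 31)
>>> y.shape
(2, 3, 3, 3)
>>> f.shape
(3, 5, 3)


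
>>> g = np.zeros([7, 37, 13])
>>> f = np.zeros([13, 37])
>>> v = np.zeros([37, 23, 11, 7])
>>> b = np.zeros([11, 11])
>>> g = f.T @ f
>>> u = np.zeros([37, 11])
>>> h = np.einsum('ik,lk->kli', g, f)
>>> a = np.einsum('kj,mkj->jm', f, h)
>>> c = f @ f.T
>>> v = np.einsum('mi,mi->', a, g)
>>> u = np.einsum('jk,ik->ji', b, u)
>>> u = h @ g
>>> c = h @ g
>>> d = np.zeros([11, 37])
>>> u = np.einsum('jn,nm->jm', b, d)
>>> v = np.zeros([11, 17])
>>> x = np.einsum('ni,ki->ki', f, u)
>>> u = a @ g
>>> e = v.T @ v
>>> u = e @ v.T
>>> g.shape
(37, 37)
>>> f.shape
(13, 37)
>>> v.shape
(11, 17)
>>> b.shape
(11, 11)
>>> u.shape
(17, 11)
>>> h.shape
(37, 13, 37)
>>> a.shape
(37, 37)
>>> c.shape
(37, 13, 37)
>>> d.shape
(11, 37)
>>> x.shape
(11, 37)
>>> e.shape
(17, 17)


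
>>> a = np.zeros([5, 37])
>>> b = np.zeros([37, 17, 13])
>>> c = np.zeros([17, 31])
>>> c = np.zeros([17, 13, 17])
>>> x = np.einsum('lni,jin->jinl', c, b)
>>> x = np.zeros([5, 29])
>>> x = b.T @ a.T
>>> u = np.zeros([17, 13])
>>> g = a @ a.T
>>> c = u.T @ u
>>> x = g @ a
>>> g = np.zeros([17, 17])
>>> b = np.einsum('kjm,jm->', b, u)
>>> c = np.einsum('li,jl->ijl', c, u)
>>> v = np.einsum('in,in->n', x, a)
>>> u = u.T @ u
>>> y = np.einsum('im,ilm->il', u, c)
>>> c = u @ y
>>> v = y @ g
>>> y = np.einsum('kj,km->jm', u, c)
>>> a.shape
(5, 37)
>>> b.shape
()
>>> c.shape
(13, 17)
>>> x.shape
(5, 37)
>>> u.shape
(13, 13)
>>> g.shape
(17, 17)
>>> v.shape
(13, 17)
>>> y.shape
(13, 17)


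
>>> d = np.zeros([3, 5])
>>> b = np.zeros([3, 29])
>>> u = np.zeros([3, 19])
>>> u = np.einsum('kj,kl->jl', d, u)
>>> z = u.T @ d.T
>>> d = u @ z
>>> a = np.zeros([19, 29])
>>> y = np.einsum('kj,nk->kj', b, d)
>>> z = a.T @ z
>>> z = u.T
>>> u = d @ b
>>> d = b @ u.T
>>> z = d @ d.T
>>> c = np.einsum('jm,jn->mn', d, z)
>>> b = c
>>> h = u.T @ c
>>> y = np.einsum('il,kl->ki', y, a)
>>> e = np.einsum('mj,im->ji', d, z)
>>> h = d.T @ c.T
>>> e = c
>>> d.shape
(3, 5)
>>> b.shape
(5, 3)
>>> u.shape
(5, 29)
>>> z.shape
(3, 3)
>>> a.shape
(19, 29)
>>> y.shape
(19, 3)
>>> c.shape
(5, 3)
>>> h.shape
(5, 5)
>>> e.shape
(5, 3)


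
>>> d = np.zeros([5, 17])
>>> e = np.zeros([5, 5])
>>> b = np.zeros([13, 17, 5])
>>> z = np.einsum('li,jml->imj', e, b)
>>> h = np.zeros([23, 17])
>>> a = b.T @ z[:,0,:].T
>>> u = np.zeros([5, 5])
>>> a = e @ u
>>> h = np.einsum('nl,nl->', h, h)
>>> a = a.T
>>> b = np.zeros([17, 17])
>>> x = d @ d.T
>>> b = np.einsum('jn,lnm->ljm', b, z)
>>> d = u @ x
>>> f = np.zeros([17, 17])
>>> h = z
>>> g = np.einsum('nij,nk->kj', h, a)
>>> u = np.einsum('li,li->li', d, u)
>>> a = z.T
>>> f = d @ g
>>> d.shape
(5, 5)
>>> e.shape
(5, 5)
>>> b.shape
(5, 17, 13)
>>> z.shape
(5, 17, 13)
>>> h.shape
(5, 17, 13)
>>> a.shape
(13, 17, 5)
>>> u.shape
(5, 5)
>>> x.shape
(5, 5)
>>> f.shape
(5, 13)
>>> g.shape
(5, 13)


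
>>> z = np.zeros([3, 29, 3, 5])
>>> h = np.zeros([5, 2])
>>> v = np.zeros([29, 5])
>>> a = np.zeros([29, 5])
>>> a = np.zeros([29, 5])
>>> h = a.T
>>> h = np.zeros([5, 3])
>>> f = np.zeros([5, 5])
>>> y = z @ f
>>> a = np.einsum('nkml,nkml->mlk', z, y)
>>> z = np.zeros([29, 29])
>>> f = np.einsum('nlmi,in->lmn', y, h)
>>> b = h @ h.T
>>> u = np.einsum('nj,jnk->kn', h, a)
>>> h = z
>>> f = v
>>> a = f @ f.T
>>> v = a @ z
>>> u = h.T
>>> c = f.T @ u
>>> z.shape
(29, 29)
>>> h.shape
(29, 29)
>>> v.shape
(29, 29)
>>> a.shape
(29, 29)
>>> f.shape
(29, 5)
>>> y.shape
(3, 29, 3, 5)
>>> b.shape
(5, 5)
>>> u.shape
(29, 29)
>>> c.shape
(5, 29)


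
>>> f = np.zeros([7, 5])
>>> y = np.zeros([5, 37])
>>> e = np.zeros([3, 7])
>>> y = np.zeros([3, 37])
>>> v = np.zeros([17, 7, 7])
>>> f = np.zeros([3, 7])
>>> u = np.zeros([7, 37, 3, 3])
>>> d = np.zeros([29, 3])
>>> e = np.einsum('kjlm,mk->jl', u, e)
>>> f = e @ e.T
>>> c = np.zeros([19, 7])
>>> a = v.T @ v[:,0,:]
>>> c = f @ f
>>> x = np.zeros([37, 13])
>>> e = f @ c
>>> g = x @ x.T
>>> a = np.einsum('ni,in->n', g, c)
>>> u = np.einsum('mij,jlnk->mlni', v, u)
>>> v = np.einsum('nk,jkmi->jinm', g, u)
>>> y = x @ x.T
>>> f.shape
(37, 37)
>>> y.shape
(37, 37)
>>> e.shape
(37, 37)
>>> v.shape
(17, 7, 37, 3)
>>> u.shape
(17, 37, 3, 7)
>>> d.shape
(29, 3)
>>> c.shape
(37, 37)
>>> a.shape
(37,)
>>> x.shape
(37, 13)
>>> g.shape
(37, 37)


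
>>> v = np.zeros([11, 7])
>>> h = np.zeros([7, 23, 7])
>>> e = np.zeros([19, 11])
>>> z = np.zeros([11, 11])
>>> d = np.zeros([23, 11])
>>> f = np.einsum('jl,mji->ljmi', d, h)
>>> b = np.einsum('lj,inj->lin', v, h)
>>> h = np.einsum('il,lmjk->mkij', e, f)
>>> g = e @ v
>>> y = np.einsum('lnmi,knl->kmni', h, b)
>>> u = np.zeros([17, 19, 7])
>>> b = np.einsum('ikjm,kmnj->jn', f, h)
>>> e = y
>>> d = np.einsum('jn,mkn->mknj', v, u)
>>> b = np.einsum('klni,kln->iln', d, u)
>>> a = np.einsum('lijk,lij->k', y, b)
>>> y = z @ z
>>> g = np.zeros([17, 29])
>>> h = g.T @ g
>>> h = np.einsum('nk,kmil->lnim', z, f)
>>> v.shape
(11, 7)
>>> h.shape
(7, 11, 7, 23)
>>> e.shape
(11, 19, 7, 7)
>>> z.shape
(11, 11)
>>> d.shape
(17, 19, 7, 11)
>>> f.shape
(11, 23, 7, 7)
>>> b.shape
(11, 19, 7)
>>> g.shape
(17, 29)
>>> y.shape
(11, 11)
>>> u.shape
(17, 19, 7)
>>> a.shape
(7,)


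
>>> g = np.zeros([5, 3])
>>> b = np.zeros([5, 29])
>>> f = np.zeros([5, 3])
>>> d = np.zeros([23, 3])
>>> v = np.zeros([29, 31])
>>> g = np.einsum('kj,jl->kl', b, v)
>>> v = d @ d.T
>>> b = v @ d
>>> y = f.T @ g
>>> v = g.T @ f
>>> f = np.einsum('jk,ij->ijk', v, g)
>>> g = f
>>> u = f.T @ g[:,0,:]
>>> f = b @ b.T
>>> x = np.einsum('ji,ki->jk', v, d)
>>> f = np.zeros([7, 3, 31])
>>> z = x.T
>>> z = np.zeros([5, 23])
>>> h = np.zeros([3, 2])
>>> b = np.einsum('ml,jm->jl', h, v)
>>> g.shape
(5, 31, 3)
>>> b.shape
(31, 2)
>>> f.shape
(7, 3, 31)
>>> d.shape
(23, 3)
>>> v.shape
(31, 3)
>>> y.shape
(3, 31)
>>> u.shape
(3, 31, 3)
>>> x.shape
(31, 23)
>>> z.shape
(5, 23)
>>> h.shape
(3, 2)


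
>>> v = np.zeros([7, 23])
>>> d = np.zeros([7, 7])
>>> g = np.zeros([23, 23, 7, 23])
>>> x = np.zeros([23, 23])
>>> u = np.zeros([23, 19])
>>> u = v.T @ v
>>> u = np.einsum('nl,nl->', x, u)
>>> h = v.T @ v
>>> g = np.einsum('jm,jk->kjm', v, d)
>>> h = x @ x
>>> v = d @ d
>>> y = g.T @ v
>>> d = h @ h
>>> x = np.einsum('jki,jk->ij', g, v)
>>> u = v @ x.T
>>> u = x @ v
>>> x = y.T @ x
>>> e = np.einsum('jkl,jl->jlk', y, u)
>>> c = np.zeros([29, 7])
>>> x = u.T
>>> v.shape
(7, 7)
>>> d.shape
(23, 23)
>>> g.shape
(7, 7, 23)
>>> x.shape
(7, 23)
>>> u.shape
(23, 7)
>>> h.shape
(23, 23)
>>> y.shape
(23, 7, 7)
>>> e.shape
(23, 7, 7)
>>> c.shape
(29, 7)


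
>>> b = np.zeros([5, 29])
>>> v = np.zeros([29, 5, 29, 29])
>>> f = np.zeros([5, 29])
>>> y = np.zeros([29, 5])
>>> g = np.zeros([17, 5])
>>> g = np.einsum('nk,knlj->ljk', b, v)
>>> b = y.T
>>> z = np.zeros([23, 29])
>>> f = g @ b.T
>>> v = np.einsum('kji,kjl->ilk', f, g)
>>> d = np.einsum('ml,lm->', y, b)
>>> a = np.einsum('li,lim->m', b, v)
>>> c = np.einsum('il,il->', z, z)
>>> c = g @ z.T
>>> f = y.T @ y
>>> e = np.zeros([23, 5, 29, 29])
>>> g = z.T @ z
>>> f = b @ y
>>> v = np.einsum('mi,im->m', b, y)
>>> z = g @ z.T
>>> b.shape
(5, 29)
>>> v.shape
(5,)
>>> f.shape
(5, 5)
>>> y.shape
(29, 5)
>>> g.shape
(29, 29)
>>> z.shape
(29, 23)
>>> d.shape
()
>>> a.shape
(29,)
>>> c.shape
(29, 29, 23)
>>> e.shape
(23, 5, 29, 29)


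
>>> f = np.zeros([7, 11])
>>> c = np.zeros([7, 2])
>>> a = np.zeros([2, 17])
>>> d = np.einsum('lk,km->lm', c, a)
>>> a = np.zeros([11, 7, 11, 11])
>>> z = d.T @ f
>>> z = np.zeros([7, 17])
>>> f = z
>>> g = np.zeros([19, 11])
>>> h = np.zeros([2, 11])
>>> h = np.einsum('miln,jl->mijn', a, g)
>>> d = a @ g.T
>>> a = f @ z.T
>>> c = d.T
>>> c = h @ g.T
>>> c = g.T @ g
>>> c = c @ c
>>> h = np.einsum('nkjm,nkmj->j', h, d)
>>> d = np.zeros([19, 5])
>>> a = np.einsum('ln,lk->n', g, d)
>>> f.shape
(7, 17)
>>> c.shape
(11, 11)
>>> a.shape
(11,)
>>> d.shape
(19, 5)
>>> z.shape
(7, 17)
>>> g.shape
(19, 11)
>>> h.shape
(19,)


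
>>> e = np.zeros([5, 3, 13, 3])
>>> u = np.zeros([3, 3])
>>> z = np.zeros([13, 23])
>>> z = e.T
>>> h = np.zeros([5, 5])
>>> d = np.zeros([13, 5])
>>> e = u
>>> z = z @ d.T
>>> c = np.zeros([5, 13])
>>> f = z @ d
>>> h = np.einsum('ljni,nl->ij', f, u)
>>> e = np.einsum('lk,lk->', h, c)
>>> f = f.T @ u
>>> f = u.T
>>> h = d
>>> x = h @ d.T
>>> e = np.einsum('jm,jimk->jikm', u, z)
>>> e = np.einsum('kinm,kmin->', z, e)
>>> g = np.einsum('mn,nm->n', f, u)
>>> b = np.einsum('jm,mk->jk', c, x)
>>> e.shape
()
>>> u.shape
(3, 3)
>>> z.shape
(3, 13, 3, 13)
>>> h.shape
(13, 5)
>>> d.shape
(13, 5)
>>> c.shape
(5, 13)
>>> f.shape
(3, 3)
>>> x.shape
(13, 13)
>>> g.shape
(3,)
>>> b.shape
(5, 13)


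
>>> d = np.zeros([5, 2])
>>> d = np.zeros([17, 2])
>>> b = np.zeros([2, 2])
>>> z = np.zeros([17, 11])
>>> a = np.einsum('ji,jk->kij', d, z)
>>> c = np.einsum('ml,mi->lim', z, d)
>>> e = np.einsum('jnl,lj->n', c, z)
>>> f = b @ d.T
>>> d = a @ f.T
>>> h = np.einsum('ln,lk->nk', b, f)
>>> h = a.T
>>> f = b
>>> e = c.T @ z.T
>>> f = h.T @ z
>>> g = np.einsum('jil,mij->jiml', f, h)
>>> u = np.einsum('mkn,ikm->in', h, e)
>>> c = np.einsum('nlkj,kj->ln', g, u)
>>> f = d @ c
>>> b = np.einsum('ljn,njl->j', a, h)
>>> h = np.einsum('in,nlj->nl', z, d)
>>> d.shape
(11, 2, 2)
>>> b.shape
(2,)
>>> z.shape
(17, 11)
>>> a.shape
(11, 2, 17)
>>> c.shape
(2, 11)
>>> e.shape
(17, 2, 17)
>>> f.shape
(11, 2, 11)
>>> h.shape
(11, 2)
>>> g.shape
(11, 2, 17, 11)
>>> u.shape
(17, 11)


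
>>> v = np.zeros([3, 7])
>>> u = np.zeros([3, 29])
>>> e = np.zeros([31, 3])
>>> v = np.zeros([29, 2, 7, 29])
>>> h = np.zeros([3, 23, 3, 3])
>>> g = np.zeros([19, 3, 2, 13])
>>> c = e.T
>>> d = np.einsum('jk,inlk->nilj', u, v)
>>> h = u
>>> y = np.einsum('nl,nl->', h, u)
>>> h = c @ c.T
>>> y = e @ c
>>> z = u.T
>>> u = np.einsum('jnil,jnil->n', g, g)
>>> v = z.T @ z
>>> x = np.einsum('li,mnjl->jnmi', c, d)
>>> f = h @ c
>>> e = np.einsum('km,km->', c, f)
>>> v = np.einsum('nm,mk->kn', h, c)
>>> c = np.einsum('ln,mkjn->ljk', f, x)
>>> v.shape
(31, 3)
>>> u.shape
(3,)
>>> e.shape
()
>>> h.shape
(3, 3)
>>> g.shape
(19, 3, 2, 13)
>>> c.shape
(3, 2, 29)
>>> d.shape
(2, 29, 7, 3)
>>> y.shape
(31, 31)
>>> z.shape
(29, 3)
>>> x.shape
(7, 29, 2, 31)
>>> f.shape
(3, 31)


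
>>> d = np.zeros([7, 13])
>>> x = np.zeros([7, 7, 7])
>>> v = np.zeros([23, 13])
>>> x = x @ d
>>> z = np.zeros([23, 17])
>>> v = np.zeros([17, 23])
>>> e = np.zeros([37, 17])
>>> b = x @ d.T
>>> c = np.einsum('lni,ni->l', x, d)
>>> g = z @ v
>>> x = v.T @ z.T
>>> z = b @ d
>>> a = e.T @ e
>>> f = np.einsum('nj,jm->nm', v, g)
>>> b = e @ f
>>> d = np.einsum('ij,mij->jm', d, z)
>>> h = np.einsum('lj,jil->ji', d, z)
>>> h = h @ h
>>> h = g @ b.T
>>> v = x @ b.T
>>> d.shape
(13, 7)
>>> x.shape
(23, 23)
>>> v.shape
(23, 37)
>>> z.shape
(7, 7, 13)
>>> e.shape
(37, 17)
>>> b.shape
(37, 23)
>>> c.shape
(7,)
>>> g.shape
(23, 23)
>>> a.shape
(17, 17)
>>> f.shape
(17, 23)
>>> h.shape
(23, 37)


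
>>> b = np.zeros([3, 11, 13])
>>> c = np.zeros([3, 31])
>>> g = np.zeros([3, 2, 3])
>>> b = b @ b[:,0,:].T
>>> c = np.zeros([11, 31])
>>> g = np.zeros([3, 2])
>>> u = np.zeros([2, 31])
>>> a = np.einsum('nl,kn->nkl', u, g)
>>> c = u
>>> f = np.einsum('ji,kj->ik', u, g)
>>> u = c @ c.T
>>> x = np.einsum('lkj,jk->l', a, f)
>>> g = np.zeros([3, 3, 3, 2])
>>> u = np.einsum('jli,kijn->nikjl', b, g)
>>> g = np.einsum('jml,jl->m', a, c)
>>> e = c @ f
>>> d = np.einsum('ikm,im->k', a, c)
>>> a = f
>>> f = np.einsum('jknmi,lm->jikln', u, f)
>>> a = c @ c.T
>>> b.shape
(3, 11, 3)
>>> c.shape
(2, 31)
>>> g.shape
(3,)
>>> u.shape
(2, 3, 3, 3, 11)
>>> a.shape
(2, 2)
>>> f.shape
(2, 11, 3, 31, 3)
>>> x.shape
(2,)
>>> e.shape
(2, 3)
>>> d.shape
(3,)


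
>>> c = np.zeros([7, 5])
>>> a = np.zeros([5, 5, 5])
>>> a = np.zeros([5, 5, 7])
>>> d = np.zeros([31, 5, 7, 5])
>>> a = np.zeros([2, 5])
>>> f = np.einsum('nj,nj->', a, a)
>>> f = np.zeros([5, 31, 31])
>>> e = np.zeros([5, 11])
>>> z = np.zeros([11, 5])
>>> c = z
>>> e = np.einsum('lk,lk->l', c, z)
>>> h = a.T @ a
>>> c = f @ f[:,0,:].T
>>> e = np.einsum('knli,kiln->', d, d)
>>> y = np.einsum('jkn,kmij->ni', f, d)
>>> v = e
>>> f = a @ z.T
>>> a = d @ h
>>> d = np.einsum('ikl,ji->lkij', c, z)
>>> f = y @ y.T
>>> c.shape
(5, 31, 5)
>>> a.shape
(31, 5, 7, 5)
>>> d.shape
(5, 31, 5, 11)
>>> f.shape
(31, 31)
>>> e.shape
()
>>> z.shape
(11, 5)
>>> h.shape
(5, 5)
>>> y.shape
(31, 7)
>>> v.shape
()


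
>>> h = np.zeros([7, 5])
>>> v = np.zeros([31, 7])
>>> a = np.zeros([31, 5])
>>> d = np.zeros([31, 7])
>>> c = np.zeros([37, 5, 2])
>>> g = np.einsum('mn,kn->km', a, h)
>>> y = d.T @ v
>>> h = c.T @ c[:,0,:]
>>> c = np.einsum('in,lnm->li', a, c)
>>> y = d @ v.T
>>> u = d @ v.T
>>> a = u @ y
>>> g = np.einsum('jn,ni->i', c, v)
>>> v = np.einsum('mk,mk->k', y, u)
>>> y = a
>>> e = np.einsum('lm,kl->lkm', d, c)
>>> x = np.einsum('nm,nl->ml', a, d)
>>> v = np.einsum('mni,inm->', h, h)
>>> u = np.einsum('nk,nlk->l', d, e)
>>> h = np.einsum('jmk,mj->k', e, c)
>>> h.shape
(7,)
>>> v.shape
()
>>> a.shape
(31, 31)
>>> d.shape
(31, 7)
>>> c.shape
(37, 31)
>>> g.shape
(7,)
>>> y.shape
(31, 31)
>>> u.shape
(37,)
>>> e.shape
(31, 37, 7)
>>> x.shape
(31, 7)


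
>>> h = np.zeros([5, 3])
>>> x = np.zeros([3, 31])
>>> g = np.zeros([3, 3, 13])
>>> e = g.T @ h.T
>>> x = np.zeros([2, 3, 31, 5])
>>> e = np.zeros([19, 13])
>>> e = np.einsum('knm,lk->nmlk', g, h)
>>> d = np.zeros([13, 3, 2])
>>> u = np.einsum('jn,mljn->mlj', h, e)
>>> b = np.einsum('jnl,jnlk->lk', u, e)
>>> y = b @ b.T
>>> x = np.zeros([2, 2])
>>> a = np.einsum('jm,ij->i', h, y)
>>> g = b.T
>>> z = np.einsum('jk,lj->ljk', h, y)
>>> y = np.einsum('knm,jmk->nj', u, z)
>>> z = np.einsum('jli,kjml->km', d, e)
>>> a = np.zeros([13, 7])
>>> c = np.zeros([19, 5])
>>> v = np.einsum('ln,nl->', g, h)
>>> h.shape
(5, 3)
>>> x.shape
(2, 2)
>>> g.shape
(3, 5)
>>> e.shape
(3, 13, 5, 3)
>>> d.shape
(13, 3, 2)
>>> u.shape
(3, 13, 5)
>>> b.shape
(5, 3)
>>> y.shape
(13, 5)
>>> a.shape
(13, 7)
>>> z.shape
(3, 5)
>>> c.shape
(19, 5)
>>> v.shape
()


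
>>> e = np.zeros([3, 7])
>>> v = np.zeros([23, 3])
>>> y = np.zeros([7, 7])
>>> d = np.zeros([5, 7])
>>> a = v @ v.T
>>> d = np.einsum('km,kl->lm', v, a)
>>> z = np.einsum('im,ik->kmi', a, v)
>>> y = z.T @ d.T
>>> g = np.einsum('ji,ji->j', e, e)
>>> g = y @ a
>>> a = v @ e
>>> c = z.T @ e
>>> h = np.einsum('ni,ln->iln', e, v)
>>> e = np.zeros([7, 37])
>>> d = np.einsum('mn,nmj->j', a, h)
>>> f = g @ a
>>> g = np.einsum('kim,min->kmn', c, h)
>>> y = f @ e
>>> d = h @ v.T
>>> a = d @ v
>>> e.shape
(7, 37)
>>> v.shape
(23, 3)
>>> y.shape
(23, 23, 37)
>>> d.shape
(7, 23, 23)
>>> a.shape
(7, 23, 3)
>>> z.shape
(3, 23, 23)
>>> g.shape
(23, 7, 3)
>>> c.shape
(23, 23, 7)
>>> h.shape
(7, 23, 3)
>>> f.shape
(23, 23, 7)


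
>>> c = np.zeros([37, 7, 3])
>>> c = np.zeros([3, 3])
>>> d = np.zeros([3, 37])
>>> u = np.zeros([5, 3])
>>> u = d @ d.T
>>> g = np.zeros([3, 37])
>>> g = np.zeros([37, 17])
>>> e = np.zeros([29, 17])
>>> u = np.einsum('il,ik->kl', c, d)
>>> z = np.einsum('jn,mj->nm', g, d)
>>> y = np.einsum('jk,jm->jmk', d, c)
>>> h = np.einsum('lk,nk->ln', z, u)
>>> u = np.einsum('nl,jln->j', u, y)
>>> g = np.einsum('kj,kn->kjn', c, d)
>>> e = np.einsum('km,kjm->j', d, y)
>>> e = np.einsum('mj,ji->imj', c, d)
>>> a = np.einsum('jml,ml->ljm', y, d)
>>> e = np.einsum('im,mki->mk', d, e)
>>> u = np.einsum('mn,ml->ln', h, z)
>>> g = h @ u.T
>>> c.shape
(3, 3)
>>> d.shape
(3, 37)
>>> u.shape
(3, 37)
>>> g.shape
(17, 3)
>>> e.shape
(37, 3)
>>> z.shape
(17, 3)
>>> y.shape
(3, 3, 37)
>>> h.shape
(17, 37)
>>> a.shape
(37, 3, 3)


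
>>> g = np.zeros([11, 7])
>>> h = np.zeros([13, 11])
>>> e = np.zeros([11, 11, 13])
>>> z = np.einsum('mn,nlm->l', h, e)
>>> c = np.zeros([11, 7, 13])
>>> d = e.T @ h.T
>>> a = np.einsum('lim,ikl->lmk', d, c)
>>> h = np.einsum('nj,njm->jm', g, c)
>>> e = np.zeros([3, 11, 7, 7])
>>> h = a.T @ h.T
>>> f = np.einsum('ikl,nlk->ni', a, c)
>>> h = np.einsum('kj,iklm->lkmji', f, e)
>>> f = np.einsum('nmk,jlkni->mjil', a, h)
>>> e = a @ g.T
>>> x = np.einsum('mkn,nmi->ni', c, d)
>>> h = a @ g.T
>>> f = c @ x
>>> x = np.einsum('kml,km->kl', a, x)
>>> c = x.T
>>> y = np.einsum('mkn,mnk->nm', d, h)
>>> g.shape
(11, 7)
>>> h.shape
(13, 13, 11)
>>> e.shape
(13, 13, 11)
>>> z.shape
(11,)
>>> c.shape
(7, 13)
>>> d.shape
(13, 11, 13)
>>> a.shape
(13, 13, 7)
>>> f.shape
(11, 7, 13)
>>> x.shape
(13, 7)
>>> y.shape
(13, 13)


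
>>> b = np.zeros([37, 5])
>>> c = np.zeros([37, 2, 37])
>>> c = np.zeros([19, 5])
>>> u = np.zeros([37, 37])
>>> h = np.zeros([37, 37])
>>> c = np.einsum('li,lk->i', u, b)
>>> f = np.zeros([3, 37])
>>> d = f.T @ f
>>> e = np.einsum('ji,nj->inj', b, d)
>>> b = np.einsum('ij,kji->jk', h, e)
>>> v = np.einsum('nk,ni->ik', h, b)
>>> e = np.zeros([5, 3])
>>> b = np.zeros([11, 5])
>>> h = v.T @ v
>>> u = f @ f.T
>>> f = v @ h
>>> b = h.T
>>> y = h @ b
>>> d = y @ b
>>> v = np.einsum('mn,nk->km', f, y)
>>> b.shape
(37, 37)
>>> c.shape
(37,)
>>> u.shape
(3, 3)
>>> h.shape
(37, 37)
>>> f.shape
(5, 37)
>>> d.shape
(37, 37)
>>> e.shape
(5, 3)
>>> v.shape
(37, 5)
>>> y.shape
(37, 37)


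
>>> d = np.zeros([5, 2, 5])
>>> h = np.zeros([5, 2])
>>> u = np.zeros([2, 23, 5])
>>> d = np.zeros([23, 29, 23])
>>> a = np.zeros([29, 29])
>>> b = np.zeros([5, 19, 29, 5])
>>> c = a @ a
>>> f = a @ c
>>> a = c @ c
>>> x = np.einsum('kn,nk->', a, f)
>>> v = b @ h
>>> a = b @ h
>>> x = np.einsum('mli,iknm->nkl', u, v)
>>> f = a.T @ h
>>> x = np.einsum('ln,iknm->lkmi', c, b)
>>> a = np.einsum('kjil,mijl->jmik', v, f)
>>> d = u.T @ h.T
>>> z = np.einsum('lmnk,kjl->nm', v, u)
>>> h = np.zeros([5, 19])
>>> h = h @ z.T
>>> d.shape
(5, 23, 5)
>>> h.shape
(5, 29)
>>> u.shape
(2, 23, 5)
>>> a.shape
(19, 2, 29, 5)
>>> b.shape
(5, 19, 29, 5)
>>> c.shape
(29, 29)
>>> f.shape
(2, 29, 19, 2)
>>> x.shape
(29, 19, 5, 5)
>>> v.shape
(5, 19, 29, 2)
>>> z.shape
(29, 19)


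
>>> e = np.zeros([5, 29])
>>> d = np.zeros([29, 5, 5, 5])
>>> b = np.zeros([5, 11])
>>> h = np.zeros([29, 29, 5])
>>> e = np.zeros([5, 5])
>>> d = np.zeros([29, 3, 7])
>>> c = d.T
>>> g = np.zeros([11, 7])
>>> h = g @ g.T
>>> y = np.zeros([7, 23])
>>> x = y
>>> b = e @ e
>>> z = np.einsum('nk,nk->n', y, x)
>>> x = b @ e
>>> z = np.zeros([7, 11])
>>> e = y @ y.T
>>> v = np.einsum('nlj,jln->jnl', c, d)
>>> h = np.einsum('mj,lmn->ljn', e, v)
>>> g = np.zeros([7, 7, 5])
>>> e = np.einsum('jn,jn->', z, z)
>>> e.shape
()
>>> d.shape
(29, 3, 7)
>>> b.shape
(5, 5)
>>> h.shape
(29, 7, 3)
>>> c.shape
(7, 3, 29)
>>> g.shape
(7, 7, 5)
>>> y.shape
(7, 23)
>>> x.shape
(5, 5)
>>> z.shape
(7, 11)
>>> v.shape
(29, 7, 3)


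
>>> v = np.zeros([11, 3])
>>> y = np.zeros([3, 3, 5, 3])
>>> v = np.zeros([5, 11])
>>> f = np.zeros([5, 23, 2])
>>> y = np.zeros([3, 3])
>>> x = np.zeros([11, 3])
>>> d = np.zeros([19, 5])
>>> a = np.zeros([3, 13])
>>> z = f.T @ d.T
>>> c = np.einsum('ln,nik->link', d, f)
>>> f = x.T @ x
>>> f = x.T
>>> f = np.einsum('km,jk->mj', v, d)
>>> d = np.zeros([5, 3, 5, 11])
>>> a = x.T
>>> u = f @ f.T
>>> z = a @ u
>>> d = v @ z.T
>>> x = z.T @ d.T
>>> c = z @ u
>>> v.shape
(5, 11)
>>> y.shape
(3, 3)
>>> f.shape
(11, 19)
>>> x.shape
(11, 5)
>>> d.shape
(5, 3)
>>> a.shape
(3, 11)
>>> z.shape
(3, 11)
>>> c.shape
(3, 11)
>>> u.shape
(11, 11)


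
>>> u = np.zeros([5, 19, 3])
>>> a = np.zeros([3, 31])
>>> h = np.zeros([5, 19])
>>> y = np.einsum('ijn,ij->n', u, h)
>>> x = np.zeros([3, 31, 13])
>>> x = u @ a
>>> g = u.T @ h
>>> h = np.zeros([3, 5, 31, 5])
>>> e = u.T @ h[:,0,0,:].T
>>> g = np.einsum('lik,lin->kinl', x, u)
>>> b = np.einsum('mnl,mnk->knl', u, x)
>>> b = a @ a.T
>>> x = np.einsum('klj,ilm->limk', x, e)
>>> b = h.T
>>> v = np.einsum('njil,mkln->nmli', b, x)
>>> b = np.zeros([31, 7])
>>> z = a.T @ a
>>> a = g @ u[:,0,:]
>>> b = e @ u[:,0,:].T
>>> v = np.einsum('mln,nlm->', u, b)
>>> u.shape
(5, 19, 3)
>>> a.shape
(31, 19, 3, 3)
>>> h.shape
(3, 5, 31, 5)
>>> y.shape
(3,)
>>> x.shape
(19, 3, 3, 5)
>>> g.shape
(31, 19, 3, 5)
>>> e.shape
(3, 19, 3)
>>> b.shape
(3, 19, 5)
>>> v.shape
()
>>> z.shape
(31, 31)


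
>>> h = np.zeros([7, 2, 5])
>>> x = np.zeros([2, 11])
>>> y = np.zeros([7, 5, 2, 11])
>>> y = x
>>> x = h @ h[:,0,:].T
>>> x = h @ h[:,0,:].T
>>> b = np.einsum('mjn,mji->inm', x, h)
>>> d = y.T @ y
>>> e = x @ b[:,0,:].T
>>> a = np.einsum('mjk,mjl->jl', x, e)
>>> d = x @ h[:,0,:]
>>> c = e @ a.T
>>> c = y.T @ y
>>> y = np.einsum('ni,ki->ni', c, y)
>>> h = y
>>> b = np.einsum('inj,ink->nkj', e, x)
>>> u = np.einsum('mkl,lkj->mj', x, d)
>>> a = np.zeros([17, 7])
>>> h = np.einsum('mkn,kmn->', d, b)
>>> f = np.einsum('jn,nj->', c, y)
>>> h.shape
()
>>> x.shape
(7, 2, 7)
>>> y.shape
(11, 11)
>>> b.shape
(2, 7, 5)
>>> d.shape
(7, 2, 5)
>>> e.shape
(7, 2, 5)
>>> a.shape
(17, 7)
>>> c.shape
(11, 11)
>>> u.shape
(7, 5)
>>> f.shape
()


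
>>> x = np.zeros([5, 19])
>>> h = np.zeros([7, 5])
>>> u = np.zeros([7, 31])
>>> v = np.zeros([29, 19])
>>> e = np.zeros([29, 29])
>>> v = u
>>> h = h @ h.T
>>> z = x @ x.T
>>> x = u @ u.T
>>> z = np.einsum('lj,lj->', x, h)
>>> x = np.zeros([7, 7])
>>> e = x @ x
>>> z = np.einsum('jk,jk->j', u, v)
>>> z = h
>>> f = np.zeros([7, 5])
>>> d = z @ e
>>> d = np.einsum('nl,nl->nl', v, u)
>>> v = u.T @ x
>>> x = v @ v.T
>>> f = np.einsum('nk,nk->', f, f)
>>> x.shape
(31, 31)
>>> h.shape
(7, 7)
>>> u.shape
(7, 31)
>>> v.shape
(31, 7)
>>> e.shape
(7, 7)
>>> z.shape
(7, 7)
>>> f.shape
()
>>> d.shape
(7, 31)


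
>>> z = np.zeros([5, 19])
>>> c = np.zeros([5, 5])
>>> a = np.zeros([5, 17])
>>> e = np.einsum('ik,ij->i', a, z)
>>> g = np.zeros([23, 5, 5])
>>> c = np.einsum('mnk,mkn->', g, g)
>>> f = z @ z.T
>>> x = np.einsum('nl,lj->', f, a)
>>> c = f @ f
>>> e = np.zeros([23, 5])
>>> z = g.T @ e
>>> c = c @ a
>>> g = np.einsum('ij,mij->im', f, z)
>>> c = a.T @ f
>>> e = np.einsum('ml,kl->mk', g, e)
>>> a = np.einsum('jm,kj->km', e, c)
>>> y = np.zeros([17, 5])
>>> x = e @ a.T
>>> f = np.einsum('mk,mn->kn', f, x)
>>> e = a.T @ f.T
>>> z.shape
(5, 5, 5)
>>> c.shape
(17, 5)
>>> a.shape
(17, 23)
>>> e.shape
(23, 5)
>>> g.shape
(5, 5)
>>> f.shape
(5, 17)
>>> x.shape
(5, 17)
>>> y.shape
(17, 5)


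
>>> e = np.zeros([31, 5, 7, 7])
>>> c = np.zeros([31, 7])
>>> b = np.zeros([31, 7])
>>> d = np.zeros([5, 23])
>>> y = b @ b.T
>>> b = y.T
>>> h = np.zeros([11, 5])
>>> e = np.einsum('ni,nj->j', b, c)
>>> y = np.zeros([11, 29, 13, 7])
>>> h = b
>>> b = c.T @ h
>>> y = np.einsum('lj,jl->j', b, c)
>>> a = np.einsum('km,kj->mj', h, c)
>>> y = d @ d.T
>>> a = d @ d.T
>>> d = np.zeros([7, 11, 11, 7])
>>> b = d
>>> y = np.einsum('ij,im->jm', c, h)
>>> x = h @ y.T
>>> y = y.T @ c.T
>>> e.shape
(7,)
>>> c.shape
(31, 7)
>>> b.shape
(7, 11, 11, 7)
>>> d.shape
(7, 11, 11, 7)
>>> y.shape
(31, 31)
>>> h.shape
(31, 31)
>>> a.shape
(5, 5)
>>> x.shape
(31, 7)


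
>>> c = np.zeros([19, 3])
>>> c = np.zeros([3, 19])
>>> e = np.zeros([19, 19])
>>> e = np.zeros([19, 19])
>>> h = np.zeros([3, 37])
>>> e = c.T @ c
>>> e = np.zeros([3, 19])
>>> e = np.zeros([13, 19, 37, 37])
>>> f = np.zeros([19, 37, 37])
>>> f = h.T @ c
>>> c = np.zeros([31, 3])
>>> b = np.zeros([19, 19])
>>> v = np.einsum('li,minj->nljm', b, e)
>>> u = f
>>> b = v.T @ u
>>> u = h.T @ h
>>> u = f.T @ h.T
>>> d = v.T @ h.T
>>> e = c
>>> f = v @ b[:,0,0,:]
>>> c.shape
(31, 3)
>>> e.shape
(31, 3)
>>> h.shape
(3, 37)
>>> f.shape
(37, 19, 37, 19)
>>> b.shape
(13, 37, 19, 19)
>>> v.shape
(37, 19, 37, 13)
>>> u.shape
(19, 3)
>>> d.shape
(13, 37, 19, 3)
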